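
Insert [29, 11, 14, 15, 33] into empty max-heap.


Insert 29: [29]
Insert 11: [29, 11]
Insert 14: [29, 11, 14]
Insert 15: [29, 15, 14, 11]
Insert 33: [33, 29, 14, 11, 15]

Final heap: [33, 29, 14, 11, 15]


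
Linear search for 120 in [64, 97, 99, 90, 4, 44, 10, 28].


i=0: 64!=120
i=1: 97!=120
i=2: 99!=120
i=3: 90!=120
i=4: 4!=120
i=5: 44!=120
i=6: 10!=120
i=7: 28!=120

Not found, 8 comps


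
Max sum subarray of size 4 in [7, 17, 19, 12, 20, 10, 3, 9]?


[0:4]: 55
[1:5]: 68
[2:6]: 61
[3:7]: 45
[4:8]: 42

Max: 68 at [1:5]


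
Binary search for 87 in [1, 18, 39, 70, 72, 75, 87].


Step 1: lo=0, hi=6, mid=3, val=70
Step 2: lo=4, hi=6, mid=5, val=75
Step 3: lo=6, hi=6, mid=6, val=87

Found at index 6


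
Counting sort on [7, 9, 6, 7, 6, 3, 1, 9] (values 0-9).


Input: [7, 9, 6, 7, 6, 3, 1, 9]
Counts: [0, 1, 0, 1, 0, 0, 2, 2, 0, 2]

Sorted: [1, 3, 6, 6, 7, 7, 9, 9]


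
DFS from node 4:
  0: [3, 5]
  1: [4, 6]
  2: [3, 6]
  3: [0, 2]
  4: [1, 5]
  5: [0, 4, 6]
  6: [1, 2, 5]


Visit 4, push [5, 1]
Visit 1, push [6]
Visit 6, push [5, 2]
Visit 2, push [3]
Visit 3, push [0]
Visit 0, push [5]
Visit 5, push []

DFS order: [4, 1, 6, 2, 3, 0, 5]


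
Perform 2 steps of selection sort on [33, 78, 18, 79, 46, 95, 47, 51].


Initial: [33, 78, 18, 79, 46, 95, 47, 51]
Step 1: min=18 at 2
  Swap: [18, 78, 33, 79, 46, 95, 47, 51]
Step 2: min=33 at 2
  Swap: [18, 33, 78, 79, 46, 95, 47, 51]

After 2 steps: [18, 33, 78, 79, 46, 95, 47, 51]


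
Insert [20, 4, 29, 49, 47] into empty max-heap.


Insert 20: [20]
Insert 4: [20, 4]
Insert 29: [29, 4, 20]
Insert 49: [49, 29, 20, 4]
Insert 47: [49, 47, 20, 4, 29]

Final heap: [49, 47, 20, 4, 29]


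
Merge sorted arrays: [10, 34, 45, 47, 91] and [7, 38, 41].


Take 7 from B
Take 10 from A
Take 34 from A
Take 38 from B
Take 41 from B

Merged: [7, 10, 34, 38, 41, 45, 47, 91]


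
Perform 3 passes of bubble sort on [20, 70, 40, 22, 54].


Initial: [20, 70, 40, 22, 54]
Pass 1: [20, 40, 22, 54, 70] (3 swaps)
Pass 2: [20, 22, 40, 54, 70] (1 swaps)
Pass 3: [20, 22, 40, 54, 70] (0 swaps)

After 3 passes: [20, 22, 40, 54, 70]


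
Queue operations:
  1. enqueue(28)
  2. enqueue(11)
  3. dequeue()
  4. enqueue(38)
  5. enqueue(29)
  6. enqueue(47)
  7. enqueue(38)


enqueue(28) -> [28]
enqueue(11) -> [28, 11]
dequeue()->28, [11]
enqueue(38) -> [11, 38]
enqueue(29) -> [11, 38, 29]
enqueue(47) -> [11, 38, 29, 47]
enqueue(38) -> [11, 38, 29, 47, 38]

Final queue: [11, 38, 29, 47, 38]


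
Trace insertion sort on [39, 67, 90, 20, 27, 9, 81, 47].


Initial: [39, 67, 90, 20, 27, 9, 81, 47]
Insert 67: [39, 67, 90, 20, 27, 9, 81, 47]
Insert 90: [39, 67, 90, 20, 27, 9, 81, 47]
Insert 20: [20, 39, 67, 90, 27, 9, 81, 47]
Insert 27: [20, 27, 39, 67, 90, 9, 81, 47]
Insert 9: [9, 20, 27, 39, 67, 90, 81, 47]
Insert 81: [9, 20, 27, 39, 67, 81, 90, 47]
Insert 47: [9, 20, 27, 39, 47, 67, 81, 90]

Sorted: [9, 20, 27, 39, 47, 67, 81, 90]


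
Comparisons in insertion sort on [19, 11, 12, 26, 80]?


Algorithm: insertion sort
Input: [19, 11, 12, 26, 80]
Sorted: [11, 12, 19, 26, 80]

5


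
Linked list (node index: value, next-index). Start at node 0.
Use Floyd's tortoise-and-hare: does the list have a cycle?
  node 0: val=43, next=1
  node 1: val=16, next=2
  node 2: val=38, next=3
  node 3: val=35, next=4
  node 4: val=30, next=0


Floyd's tortoise (slow, +1) and hare (fast, +2):
  init: slow=0, fast=0
  step 1: slow=1, fast=2
  step 2: slow=2, fast=4
  step 3: slow=3, fast=1
  step 4: slow=4, fast=3
  step 5: slow=0, fast=0
  slow == fast at node 0: cycle detected

Cycle: yes


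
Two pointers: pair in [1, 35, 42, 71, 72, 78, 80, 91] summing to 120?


lo=0(1)+hi=7(91)=92
lo=1(35)+hi=7(91)=126
lo=1(35)+hi=6(80)=115
lo=2(42)+hi=6(80)=122
lo=2(42)+hi=5(78)=120

Yes: 42+78=120


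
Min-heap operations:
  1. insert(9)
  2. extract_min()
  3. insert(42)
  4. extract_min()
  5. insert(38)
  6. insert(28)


insert(9) -> [9]
extract_min()->9, []
insert(42) -> [42]
extract_min()->42, []
insert(38) -> [38]
insert(28) -> [28, 38]

Final heap: [28, 38]


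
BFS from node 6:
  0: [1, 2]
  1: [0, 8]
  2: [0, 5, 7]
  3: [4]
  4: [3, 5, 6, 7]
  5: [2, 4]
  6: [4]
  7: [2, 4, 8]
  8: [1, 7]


Visit 6, enqueue [4]
Visit 4, enqueue [3, 5, 7]
Visit 3, enqueue []
Visit 5, enqueue [2]
Visit 7, enqueue [8]
Visit 2, enqueue [0]
Visit 8, enqueue [1]
Visit 0, enqueue []
Visit 1, enqueue []

BFS order: [6, 4, 3, 5, 7, 2, 8, 0, 1]


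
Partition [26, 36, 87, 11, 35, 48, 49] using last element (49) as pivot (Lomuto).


Pivot: 49
  26 <= 49: advance i (no swap)
  36 <= 49: advance i (no swap)
  11 <= 49: swap -> [26, 36, 11, 87, 35, 48, 49]
  35 <= 49: swap -> [26, 36, 11, 35, 87, 48, 49]
  48 <= 49: swap -> [26, 36, 11, 35, 48, 87, 49]
Place pivot at 5: [26, 36, 11, 35, 48, 49, 87]

Partitioned: [26, 36, 11, 35, 48, 49, 87]


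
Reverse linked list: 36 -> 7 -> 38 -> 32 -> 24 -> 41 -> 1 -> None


Step 1: curr=36, set curr.next=prev(None) | reversed so far: 36
Step 2: curr=7, set curr.next=prev(36) | reversed so far: 7 -> 36
Step 3: curr=38, set curr.next=prev(7) | reversed so far: 38 -> 7 -> 36
Step 4: curr=32, set curr.next=prev(38) | reversed so far: 32 -> 38 -> 7 -> 36
Step 5: curr=24, set curr.next=prev(32) | reversed so far: 24 -> 32 -> 38 -> 7 -> 36
Step 6: curr=41, set curr.next=prev(24) | reversed so far: 41 -> 24 -> 32 -> 38 -> 7 -> 36
Step 7: curr=1, set curr.next=prev(41) | reversed so far: 1 -> 41 -> 24 -> 32 -> 38 -> 7 -> 36

1 -> 41 -> 24 -> 32 -> 38 -> 7 -> 36 -> None


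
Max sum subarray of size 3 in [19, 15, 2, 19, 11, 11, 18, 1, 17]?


[0:3]: 36
[1:4]: 36
[2:5]: 32
[3:6]: 41
[4:7]: 40
[5:8]: 30
[6:9]: 36

Max: 41 at [3:6]


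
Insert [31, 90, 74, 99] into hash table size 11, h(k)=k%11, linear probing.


Insert 31: h=9 -> slot 9
Insert 90: h=2 -> slot 2
Insert 74: h=8 -> slot 8
Insert 99: h=0 -> slot 0

Table: [99, None, 90, None, None, None, None, None, 74, 31, None]


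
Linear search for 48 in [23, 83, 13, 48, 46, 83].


i=0: 23!=48
i=1: 83!=48
i=2: 13!=48
i=3: 48==48 found!

Found at 3, 4 comps


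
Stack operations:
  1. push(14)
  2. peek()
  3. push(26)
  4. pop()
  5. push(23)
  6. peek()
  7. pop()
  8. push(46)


push(14) -> [14]
peek()->14
push(26) -> [14, 26]
pop()->26, [14]
push(23) -> [14, 23]
peek()->23
pop()->23, [14]
push(46) -> [14, 46]

Final stack: [14, 46]


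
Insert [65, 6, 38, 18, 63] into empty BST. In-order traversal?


Insert 65: root
Insert 6: L from 65
Insert 38: L from 65 -> R from 6
Insert 18: L from 65 -> R from 6 -> L from 38
Insert 63: L from 65 -> R from 6 -> R from 38

In-order: [6, 18, 38, 63, 65]


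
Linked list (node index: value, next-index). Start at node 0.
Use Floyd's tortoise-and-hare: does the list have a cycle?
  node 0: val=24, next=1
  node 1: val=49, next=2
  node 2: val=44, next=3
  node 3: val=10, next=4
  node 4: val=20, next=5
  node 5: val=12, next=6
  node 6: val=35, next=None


Floyd's tortoise (slow, +1) and hare (fast, +2):
  init: slow=0, fast=0
  step 1: slow=1, fast=2
  step 2: slow=2, fast=4
  step 3: slow=3, fast=6
  step 4: fast -> None, no cycle

Cycle: no


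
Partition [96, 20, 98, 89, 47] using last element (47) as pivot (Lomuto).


Pivot: 47
  20 <= 47: swap -> [20, 96, 98, 89, 47]
Place pivot at 1: [20, 47, 98, 89, 96]

Partitioned: [20, 47, 98, 89, 96]


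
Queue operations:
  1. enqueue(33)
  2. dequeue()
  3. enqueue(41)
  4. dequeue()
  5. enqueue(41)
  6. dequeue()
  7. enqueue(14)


enqueue(33) -> [33]
dequeue()->33, []
enqueue(41) -> [41]
dequeue()->41, []
enqueue(41) -> [41]
dequeue()->41, []
enqueue(14) -> [14]

Final queue: [14]


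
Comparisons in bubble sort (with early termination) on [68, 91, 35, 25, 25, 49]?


Algorithm: bubble sort (with early termination)
Input: [68, 91, 35, 25, 25, 49]
Sorted: [25, 25, 35, 49, 68, 91]

14


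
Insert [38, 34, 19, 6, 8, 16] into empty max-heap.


Insert 38: [38]
Insert 34: [38, 34]
Insert 19: [38, 34, 19]
Insert 6: [38, 34, 19, 6]
Insert 8: [38, 34, 19, 6, 8]
Insert 16: [38, 34, 19, 6, 8, 16]

Final heap: [38, 34, 19, 6, 8, 16]


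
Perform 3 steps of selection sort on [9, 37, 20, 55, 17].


Initial: [9, 37, 20, 55, 17]
Step 1: min=9 at 0
  Swap: [9, 37, 20, 55, 17]
Step 2: min=17 at 4
  Swap: [9, 17, 20, 55, 37]
Step 3: min=20 at 2
  Swap: [9, 17, 20, 55, 37]

After 3 steps: [9, 17, 20, 55, 37]


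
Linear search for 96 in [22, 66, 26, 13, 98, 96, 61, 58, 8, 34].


i=0: 22!=96
i=1: 66!=96
i=2: 26!=96
i=3: 13!=96
i=4: 98!=96
i=5: 96==96 found!

Found at 5, 6 comps


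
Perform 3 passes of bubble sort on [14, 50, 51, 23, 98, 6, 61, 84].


Initial: [14, 50, 51, 23, 98, 6, 61, 84]
Pass 1: [14, 50, 23, 51, 6, 61, 84, 98] (4 swaps)
Pass 2: [14, 23, 50, 6, 51, 61, 84, 98] (2 swaps)
Pass 3: [14, 23, 6, 50, 51, 61, 84, 98] (1 swaps)

After 3 passes: [14, 23, 6, 50, 51, 61, 84, 98]


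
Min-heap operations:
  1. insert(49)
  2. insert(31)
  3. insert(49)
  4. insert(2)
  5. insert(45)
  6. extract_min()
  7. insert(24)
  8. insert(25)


insert(49) -> [49]
insert(31) -> [31, 49]
insert(49) -> [31, 49, 49]
insert(2) -> [2, 31, 49, 49]
insert(45) -> [2, 31, 49, 49, 45]
extract_min()->2, [31, 45, 49, 49]
insert(24) -> [24, 31, 49, 49, 45]
insert(25) -> [24, 31, 25, 49, 45, 49]

Final heap: [24, 31, 25, 49, 45, 49]


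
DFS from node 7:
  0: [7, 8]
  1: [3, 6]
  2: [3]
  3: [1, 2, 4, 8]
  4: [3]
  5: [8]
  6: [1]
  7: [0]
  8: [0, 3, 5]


Visit 7, push [0]
Visit 0, push [8]
Visit 8, push [5, 3]
Visit 3, push [4, 2, 1]
Visit 1, push [6]
Visit 6, push []
Visit 2, push []
Visit 4, push []
Visit 5, push []

DFS order: [7, 0, 8, 3, 1, 6, 2, 4, 5]


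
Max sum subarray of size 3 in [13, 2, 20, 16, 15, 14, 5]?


[0:3]: 35
[1:4]: 38
[2:5]: 51
[3:6]: 45
[4:7]: 34

Max: 51 at [2:5]


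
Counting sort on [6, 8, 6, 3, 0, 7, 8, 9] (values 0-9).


Input: [6, 8, 6, 3, 0, 7, 8, 9]
Counts: [1, 0, 0, 1, 0, 0, 2, 1, 2, 1]

Sorted: [0, 3, 6, 6, 7, 8, 8, 9]


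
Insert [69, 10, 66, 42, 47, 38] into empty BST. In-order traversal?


Insert 69: root
Insert 10: L from 69
Insert 66: L from 69 -> R from 10
Insert 42: L from 69 -> R from 10 -> L from 66
Insert 47: L from 69 -> R from 10 -> L from 66 -> R from 42
Insert 38: L from 69 -> R from 10 -> L from 66 -> L from 42

In-order: [10, 38, 42, 47, 66, 69]


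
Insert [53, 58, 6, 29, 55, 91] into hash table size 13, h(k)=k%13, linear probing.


Insert 53: h=1 -> slot 1
Insert 58: h=6 -> slot 6
Insert 6: h=6, 1 probes -> slot 7
Insert 29: h=3 -> slot 3
Insert 55: h=3, 1 probes -> slot 4
Insert 91: h=0 -> slot 0

Table: [91, 53, None, 29, 55, None, 58, 6, None, None, None, None, None]


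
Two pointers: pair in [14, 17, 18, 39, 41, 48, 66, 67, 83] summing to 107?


lo=0(14)+hi=8(83)=97
lo=1(17)+hi=8(83)=100
lo=2(18)+hi=8(83)=101
lo=3(39)+hi=8(83)=122
lo=3(39)+hi=7(67)=106
lo=4(41)+hi=7(67)=108
lo=4(41)+hi=6(66)=107

Yes: 41+66=107


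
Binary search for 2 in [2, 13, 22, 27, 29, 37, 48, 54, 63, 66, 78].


Step 1: lo=0, hi=10, mid=5, val=37
Step 2: lo=0, hi=4, mid=2, val=22
Step 3: lo=0, hi=1, mid=0, val=2

Found at index 0


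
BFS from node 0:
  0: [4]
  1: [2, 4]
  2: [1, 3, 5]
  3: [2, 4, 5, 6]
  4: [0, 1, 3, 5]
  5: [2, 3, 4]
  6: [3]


Visit 0, enqueue [4]
Visit 4, enqueue [1, 3, 5]
Visit 1, enqueue [2]
Visit 3, enqueue [6]
Visit 5, enqueue []
Visit 2, enqueue []
Visit 6, enqueue []

BFS order: [0, 4, 1, 3, 5, 2, 6]


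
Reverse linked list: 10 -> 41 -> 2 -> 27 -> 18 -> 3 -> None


Step 1: curr=10, set curr.next=prev(None) | reversed so far: 10
Step 2: curr=41, set curr.next=prev(10) | reversed so far: 41 -> 10
Step 3: curr=2, set curr.next=prev(41) | reversed so far: 2 -> 41 -> 10
Step 4: curr=27, set curr.next=prev(2) | reversed so far: 27 -> 2 -> 41 -> 10
Step 5: curr=18, set curr.next=prev(27) | reversed so far: 18 -> 27 -> 2 -> 41 -> 10
Step 6: curr=3, set curr.next=prev(18) | reversed so far: 3 -> 18 -> 27 -> 2 -> 41 -> 10

3 -> 18 -> 27 -> 2 -> 41 -> 10 -> None


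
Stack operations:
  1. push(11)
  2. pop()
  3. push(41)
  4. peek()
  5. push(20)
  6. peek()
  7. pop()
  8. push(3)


push(11) -> [11]
pop()->11, []
push(41) -> [41]
peek()->41
push(20) -> [41, 20]
peek()->20
pop()->20, [41]
push(3) -> [41, 3]

Final stack: [41, 3]


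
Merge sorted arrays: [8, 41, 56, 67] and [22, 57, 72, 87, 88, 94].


Take 8 from A
Take 22 from B
Take 41 from A
Take 56 from A
Take 57 from B
Take 67 from A

Merged: [8, 22, 41, 56, 57, 67, 72, 87, 88, 94]


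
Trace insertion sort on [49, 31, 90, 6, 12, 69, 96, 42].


Initial: [49, 31, 90, 6, 12, 69, 96, 42]
Insert 31: [31, 49, 90, 6, 12, 69, 96, 42]
Insert 90: [31, 49, 90, 6, 12, 69, 96, 42]
Insert 6: [6, 31, 49, 90, 12, 69, 96, 42]
Insert 12: [6, 12, 31, 49, 90, 69, 96, 42]
Insert 69: [6, 12, 31, 49, 69, 90, 96, 42]
Insert 96: [6, 12, 31, 49, 69, 90, 96, 42]
Insert 42: [6, 12, 31, 42, 49, 69, 90, 96]

Sorted: [6, 12, 31, 42, 49, 69, 90, 96]


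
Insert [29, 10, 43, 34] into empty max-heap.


Insert 29: [29]
Insert 10: [29, 10]
Insert 43: [43, 10, 29]
Insert 34: [43, 34, 29, 10]

Final heap: [43, 34, 29, 10]


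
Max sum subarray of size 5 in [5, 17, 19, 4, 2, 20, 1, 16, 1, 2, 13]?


[0:5]: 47
[1:6]: 62
[2:7]: 46
[3:8]: 43
[4:9]: 40
[5:10]: 40
[6:11]: 33

Max: 62 at [1:6]


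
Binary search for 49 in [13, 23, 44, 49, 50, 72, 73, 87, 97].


Step 1: lo=0, hi=8, mid=4, val=50
Step 2: lo=0, hi=3, mid=1, val=23
Step 3: lo=2, hi=3, mid=2, val=44
Step 4: lo=3, hi=3, mid=3, val=49

Found at index 3


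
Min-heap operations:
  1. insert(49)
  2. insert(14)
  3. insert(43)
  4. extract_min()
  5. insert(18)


insert(49) -> [49]
insert(14) -> [14, 49]
insert(43) -> [14, 49, 43]
extract_min()->14, [43, 49]
insert(18) -> [18, 49, 43]

Final heap: [18, 49, 43]


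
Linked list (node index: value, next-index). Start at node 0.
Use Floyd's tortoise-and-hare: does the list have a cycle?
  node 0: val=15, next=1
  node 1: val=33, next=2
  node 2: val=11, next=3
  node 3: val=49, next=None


Floyd's tortoise (slow, +1) and hare (fast, +2):
  init: slow=0, fast=0
  step 1: slow=1, fast=2
  step 2: fast 2->3->None, no cycle

Cycle: no


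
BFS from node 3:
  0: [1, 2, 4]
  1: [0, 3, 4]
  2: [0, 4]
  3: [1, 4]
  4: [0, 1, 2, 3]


Visit 3, enqueue [1, 4]
Visit 1, enqueue [0]
Visit 4, enqueue [2]
Visit 0, enqueue []
Visit 2, enqueue []

BFS order: [3, 1, 4, 0, 2]


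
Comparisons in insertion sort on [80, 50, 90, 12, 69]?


Algorithm: insertion sort
Input: [80, 50, 90, 12, 69]
Sorted: [12, 50, 69, 80, 90]

8


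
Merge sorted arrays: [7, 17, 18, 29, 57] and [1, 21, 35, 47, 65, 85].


Take 1 from B
Take 7 from A
Take 17 from A
Take 18 from A
Take 21 from B
Take 29 from A
Take 35 from B
Take 47 from B
Take 57 from A

Merged: [1, 7, 17, 18, 21, 29, 35, 47, 57, 65, 85]


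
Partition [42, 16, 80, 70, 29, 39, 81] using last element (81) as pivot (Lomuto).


Pivot: 81
  42 <= 81: advance i (no swap)
  16 <= 81: advance i (no swap)
  80 <= 81: advance i (no swap)
  70 <= 81: advance i (no swap)
  29 <= 81: advance i (no swap)
  39 <= 81: advance i (no swap)
Place pivot at 6: [42, 16, 80, 70, 29, 39, 81]

Partitioned: [42, 16, 80, 70, 29, 39, 81]


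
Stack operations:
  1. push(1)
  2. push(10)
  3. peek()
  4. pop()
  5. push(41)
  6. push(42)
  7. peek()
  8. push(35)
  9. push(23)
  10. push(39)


push(1) -> [1]
push(10) -> [1, 10]
peek()->10
pop()->10, [1]
push(41) -> [1, 41]
push(42) -> [1, 41, 42]
peek()->42
push(35) -> [1, 41, 42, 35]
push(23) -> [1, 41, 42, 35, 23]
push(39) -> [1, 41, 42, 35, 23, 39]

Final stack: [1, 41, 42, 35, 23, 39]


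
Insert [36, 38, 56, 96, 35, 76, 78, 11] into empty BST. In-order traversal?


Insert 36: root
Insert 38: R from 36
Insert 56: R from 36 -> R from 38
Insert 96: R from 36 -> R from 38 -> R from 56
Insert 35: L from 36
Insert 76: R from 36 -> R from 38 -> R from 56 -> L from 96
Insert 78: R from 36 -> R from 38 -> R from 56 -> L from 96 -> R from 76
Insert 11: L from 36 -> L from 35

In-order: [11, 35, 36, 38, 56, 76, 78, 96]


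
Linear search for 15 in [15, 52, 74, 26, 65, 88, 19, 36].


i=0: 15==15 found!

Found at 0, 1 comps


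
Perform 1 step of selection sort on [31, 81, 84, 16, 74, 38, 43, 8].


Initial: [31, 81, 84, 16, 74, 38, 43, 8]
Step 1: min=8 at 7
  Swap: [8, 81, 84, 16, 74, 38, 43, 31]

After 1 step: [8, 81, 84, 16, 74, 38, 43, 31]


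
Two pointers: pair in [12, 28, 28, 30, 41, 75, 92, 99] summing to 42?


lo=0(12)+hi=7(99)=111
lo=0(12)+hi=6(92)=104
lo=0(12)+hi=5(75)=87
lo=0(12)+hi=4(41)=53
lo=0(12)+hi=3(30)=42

Yes: 12+30=42


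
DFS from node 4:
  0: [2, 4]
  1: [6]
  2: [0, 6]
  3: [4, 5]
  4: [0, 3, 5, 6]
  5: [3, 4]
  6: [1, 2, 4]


Visit 4, push [6, 5, 3, 0]
Visit 0, push [2]
Visit 2, push [6]
Visit 6, push [1]
Visit 1, push []
Visit 3, push [5]
Visit 5, push []

DFS order: [4, 0, 2, 6, 1, 3, 5]


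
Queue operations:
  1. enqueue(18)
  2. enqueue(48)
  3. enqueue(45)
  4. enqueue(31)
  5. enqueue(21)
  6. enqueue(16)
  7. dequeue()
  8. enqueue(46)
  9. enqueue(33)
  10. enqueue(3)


enqueue(18) -> [18]
enqueue(48) -> [18, 48]
enqueue(45) -> [18, 48, 45]
enqueue(31) -> [18, 48, 45, 31]
enqueue(21) -> [18, 48, 45, 31, 21]
enqueue(16) -> [18, 48, 45, 31, 21, 16]
dequeue()->18, [48, 45, 31, 21, 16]
enqueue(46) -> [48, 45, 31, 21, 16, 46]
enqueue(33) -> [48, 45, 31, 21, 16, 46, 33]
enqueue(3) -> [48, 45, 31, 21, 16, 46, 33, 3]

Final queue: [48, 45, 31, 21, 16, 46, 33, 3]


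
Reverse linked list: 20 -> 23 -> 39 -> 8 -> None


Step 1: curr=20, set curr.next=prev(None) | reversed so far: 20
Step 2: curr=23, set curr.next=prev(20) | reversed so far: 23 -> 20
Step 3: curr=39, set curr.next=prev(23) | reversed so far: 39 -> 23 -> 20
Step 4: curr=8, set curr.next=prev(39) | reversed so far: 8 -> 39 -> 23 -> 20

8 -> 39 -> 23 -> 20 -> None


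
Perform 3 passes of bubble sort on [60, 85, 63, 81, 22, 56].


Initial: [60, 85, 63, 81, 22, 56]
Pass 1: [60, 63, 81, 22, 56, 85] (4 swaps)
Pass 2: [60, 63, 22, 56, 81, 85] (2 swaps)
Pass 3: [60, 22, 56, 63, 81, 85] (2 swaps)

After 3 passes: [60, 22, 56, 63, 81, 85]


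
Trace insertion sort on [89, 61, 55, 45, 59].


Initial: [89, 61, 55, 45, 59]
Insert 61: [61, 89, 55, 45, 59]
Insert 55: [55, 61, 89, 45, 59]
Insert 45: [45, 55, 61, 89, 59]
Insert 59: [45, 55, 59, 61, 89]

Sorted: [45, 55, 59, 61, 89]


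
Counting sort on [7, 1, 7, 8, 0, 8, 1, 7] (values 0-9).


Input: [7, 1, 7, 8, 0, 8, 1, 7]
Counts: [1, 2, 0, 0, 0, 0, 0, 3, 2, 0]

Sorted: [0, 1, 1, 7, 7, 7, 8, 8]


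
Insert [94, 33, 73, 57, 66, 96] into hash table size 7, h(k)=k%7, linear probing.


Insert 94: h=3 -> slot 3
Insert 33: h=5 -> slot 5
Insert 73: h=3, 1 probes -> slot 4
Insert 57: h=1 -> slot 1
Insert 66: h=3, 3 probes -> slot 6
Insert 96: h=5, 2 probes -> slot 0

Table: [96, 57, None, 94, 73, 33, 66]


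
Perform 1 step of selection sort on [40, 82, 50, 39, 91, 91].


Initial: [40, 82, 50, 39, 91, 91]
Step 1: min=39 at 3
  Swap: [39, 82, 50, 40, 91, 91]

After 1 step: [39, 82, 50, 40, 91, 91]


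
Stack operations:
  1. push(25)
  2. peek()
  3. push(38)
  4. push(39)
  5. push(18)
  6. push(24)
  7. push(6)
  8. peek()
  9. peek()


push(25) -> [25]
peek()->25
push(38) -> [25, 38]
push(39) -> [25, 38, 39]
push(18) -> [25, 38, 39, 18]
push(24) -> [25, 38, 39, 18, 24]
push(6) -> [25, 38, 39, 18, 24, 6]
peek()->6
peek()->6

Final stack: [25, 38, 39, 18, 24, 6]


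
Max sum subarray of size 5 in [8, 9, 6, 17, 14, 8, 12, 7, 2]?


[0:5]: 54
[1:6]: 54
[2:7]: 57
[3:8]: 58
[4:9]: 43

Max: 58 at [3:8]


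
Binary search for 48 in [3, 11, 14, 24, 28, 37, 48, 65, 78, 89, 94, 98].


Step 1: lo=0, hi=11, mid=5, val=37
Step 2: lo=6, hi=11, mid=8, val=78
Step 3: lo=6, hi=7, mid=6, val=48

Found at index 6


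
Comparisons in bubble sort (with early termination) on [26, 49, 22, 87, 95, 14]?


Algorithm: bubble sort (with early termination)
Input: [26, 49, 22, 87, 95, 14]
Sorted: [14, 22, 26, 49, 87, 95]

15


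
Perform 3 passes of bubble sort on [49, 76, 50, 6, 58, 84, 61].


Initial: [49, 76, 50, 6, 58, 84, 61]
Pass 1: [49, 50, 6, 58, 76, 61, 84] (4 swaps)
Pass 2: [49, 6, 50, 58, 61, 76, 84] (2 swaps)
Pass 3: [6, 49, 50, 58, 61, 76, 84] (1 swaps)

After 3 passes: [6, 49, 50, 58, 61, 76, 84]


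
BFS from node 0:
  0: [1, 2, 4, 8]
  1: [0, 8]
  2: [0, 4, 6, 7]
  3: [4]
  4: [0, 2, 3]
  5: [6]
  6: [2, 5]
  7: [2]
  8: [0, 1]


Visit 0, enqueue [1, 2, 4, 8]
Visit 1, enqueue []
Visit 2, enqueue [6, 7]
Visit 4, enqueue [3]
Visit 8, enqueue []
Visit 6, enqueue [5]
Visit 7, enqueue []
Visit 3, enqueue []
Visit 5, enqueue []

BFS order: [0, 1, 2, 4, 8, 6, 7, 3, 5]


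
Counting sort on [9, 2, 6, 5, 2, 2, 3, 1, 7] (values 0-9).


Input: [9, 2, 6, 5, 2, 2, 3, 1, 7]
Counts: [0, 1, 3, 1, 0, 1, 1, 1, 0, 1]

Sorted: [1, 2, 2, 2, 3, 5, 6, 7, 9]


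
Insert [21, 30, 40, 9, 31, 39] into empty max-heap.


Insert 21: [21]
Insert 30: [30, 21]
Insert 40: [40, 21, 30]
Insert 9: [40, 21, 30, 9]
Insert 31: [40, 31, 30, 9, 21]
Insert 39: [40, 31, 39, 9, 21, 30]

Final heap: [40, 31, 39, 9, 21, 30]


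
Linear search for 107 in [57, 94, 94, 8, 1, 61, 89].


i=0: 57!=107
i=1: 94!=107
i=2: 94!=107
i=3: 8!=107
i=4: 1!=107
i=5: 61!=107
i=6: 89!=107

Not found, 7 comps


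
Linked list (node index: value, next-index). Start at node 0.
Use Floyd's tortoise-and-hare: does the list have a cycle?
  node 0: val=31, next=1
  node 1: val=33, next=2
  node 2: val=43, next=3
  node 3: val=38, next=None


Floyd's tortoise (slow, +1) and hare (fast, +2):
  init: slow=0, fast=0
  step 1: slow=1, fast=2
  step 2: fast 2->3->None, no cycle

Cycle: no


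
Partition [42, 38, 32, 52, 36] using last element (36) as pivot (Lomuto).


Pivot: 36
  32 <= 36: swap -> [32, 38, 42, 52, 36]
Place pivot at 1: [32, 36, 42, 52, 38]

Partitioned: [32, 36, 42, 52, 38]


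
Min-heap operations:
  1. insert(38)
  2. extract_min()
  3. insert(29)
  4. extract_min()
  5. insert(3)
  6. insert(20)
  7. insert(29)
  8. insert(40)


insert(38) -> [38]
extract_min()->38, []
insert(29) -> [29]
extract_min()->29, []
insert(3) -> [3]
insert(20) -> [3, 20]
insert(29) -> [3, 20, 29]
insert(40) -> [3, 20, 29, 40]

Final heap: [3, 20, 29, 40]


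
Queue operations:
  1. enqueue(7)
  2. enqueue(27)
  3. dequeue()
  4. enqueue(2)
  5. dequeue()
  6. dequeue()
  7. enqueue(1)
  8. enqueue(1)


enqueue(7) -> [7]
enqueue(27) -> [7, 27]
dequeue()->7, [27]
enqueue(2) -> [27, 2]
dequeue()->27, [2]
dequeue()->2, []
enqueue(1) -> [1]
enqueue(1) -> [1, 1]

Final queue: [1, 1]


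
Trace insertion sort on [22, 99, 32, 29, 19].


Initial: [22, 99, 32, 29, 19]
Insert 99: [22, 99, 32, 29, 19]
Insert 32: [22, 32, 99, 29, 19]
Insert 29: [22, 29, 32, 99, 19]
Insert 19: [19, 22, 29, 32, 99]

Sorted: [19, 22, 29, 32, 99]


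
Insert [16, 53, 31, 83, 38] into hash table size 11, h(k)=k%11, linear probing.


Insert 16: h=5 -> slot 5
Insert 53: h=9 -> slot 9
Insert 31: h=9, 1 probes -> slot 10
Insert 83: h=6 -> slot 6
Insert 38: h=5, 2 probes -> slot 7

Table: [None, None, None, None, None, 16, 83, 38, None, 53, 31]


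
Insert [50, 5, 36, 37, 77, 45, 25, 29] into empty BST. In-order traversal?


Insert 50: root
Insert 5: L from 50
Insert 36: L from 50 -> R from 5
Insert 37: L from 50 -> R from 5 -> R from 36
Insert 77: R from 50
Insert 45: L from 50 -> R from 5 -> R from 36 -> R from 37
Insert 25: L from 50 -> R from 5 -> L from 36
Insert 29: L from 50 -> R from 5 -> L from 36 -> R from 25

In-order: [5, 25, 29, 36, 37, 45, 50, 77]


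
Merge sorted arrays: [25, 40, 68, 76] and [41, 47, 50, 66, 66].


Take 25 from A
Take 40 from A
Take 41 from B
Take 47 from B
Take 50 from B
Take 66 from B
Take 66 from B

Merged: [25, 40, 41, 47, 50, 66, 66, 68, 76]


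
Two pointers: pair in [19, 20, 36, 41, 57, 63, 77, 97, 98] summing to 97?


lo=0(19)+hi=8(98)=117
lo=0(19)+hi=7(97)=116
lo=0(19)+hi=6(77)=96
lo=1(20)+hi=6(77)=97

Yes: 20+77=97


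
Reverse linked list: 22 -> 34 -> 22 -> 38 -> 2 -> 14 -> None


Step 1: curr=22, set curr.next=prev(None) | reversed so far: 22
Step 2: curr=34, set curr.next=prev(22) | reversed so far: 34 -> 22
Step 3: curr=22, set curr.next=prev(34) | reversed so far: 22 -> 34 -> 22
Step 4: curr=38, set curr.next=prev(22) | reversed so far: 38 -> 22 -> 34 -> 22
Step 5: curr=2, set curr.next=prev(38) | reversed so far: 2 -> 38 -> 22 -> 34 -> 22
Step 6: curr=14, set curr.next=prev(2) | reversed so far: 14 -> 2 -> 38 -> 22 -> 34 -> 22

14 -> 2 -> 38 -> 22 -> 34 -> 22 -> None


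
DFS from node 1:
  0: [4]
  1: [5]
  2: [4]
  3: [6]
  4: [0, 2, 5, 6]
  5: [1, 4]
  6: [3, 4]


Visit 1, push [5]
Visit 5, push [4]
Visit 4, push [6, 2, 0]
Visit 0, push []
Visit 2, push []
Visit 6, push [3]
Visit 3, push []

DFS order: [1, 5, 4, 0, 2, 6, 3]


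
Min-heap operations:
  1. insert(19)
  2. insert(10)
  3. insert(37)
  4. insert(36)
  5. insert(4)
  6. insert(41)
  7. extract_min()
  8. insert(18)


insert(19) -> [19]
insert(10) -> [10, 19]
insert(37) -> [10, 19, 37]
insert(36) -> [10, 19, 37, 36]
insert(4) -> [4, 10, 37, 36, 19]
insert(41) -> [4, 10, 37, 36, 19, 41]
extract_min()->4, [10, 19, 37, 36, 41]
insert(18) -> [10, 19, 18, 36, 41, 37]

Final heap: [10, 19, 18, 36, 41, 37]


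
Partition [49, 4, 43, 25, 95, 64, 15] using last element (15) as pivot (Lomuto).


Pivot: 15
  4 <= 15: swap -> [4, 49, 43, 25, 95, 64, 15]
Place pivot at 1: [4, 15, 43, 25, 95, 64, 49]

Partitioned: [4, 15, 43, 25, 95, 64, 49]


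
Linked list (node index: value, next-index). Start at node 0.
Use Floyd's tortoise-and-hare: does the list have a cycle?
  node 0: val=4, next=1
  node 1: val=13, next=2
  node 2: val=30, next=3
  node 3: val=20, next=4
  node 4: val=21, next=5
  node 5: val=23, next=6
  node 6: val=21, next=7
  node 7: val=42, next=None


Floyd's tortoise (slow, +1) and hare (fast, +2):
  init: slow=0, fast=0
  step 1: slow=1, fast=2
  step 2: slow=2, fast=4
  step 3: slow=3, fast=6
  step 4: fast 6->7->None, no cycle

Cycle: no


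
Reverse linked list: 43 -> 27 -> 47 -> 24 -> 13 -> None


Step 1: curr=43, set curr.next=prev(None) | reversed so far: 43
Step 2: curr=27, set curr.next=prev(43) | reversed so far: 27 -> 43
Step 3: curr=47, set curr.next=prev(27) | reversed so far: 47 -> 27 -> 43
Step 4: curr=24, set curr.next=prev(47) | reversed so far: 24 -> 47 -> 27 -> 43
Step 5: curr=13, set curr.next=prev(24) | reversed so far: 13 -> 24 -> 47 -> 27 -> 43

13 -> 24 -> 47 -> 27 -> 43 -> None


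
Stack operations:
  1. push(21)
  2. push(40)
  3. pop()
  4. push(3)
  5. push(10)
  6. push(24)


push(21) -> [21]
push(40) -> [21, 40]
pop()->40, [21]
push(3) -> [21, 3]
push(10) -> [21, 3, 10]
push(24) -> [21, 3, 10, 24]

Final stack: [21, 3, 10, 24]


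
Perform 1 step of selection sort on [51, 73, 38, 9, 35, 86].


Initial: [51, 73, 38, 9, 35, 86]
Step 1: min=9 at 3
  Swap: [9, 73, 38, 51, 35, 86]

After 1 step: [9, 73, 38, 51, 35, 86]


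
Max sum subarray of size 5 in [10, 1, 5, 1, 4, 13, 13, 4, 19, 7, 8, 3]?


[0:5]: 21
[1:6]: 24
[2:7]: 36
[3:8]: 35
[4:9]: 53
[5:10]: 56
[6:11]: 51
[7:12]: 41

Max: 56 at [5:10]


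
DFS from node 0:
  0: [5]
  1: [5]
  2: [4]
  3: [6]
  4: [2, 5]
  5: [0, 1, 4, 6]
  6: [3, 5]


Visit 0, push [5]
Visit 5, push [6, 4, 1]
Visit 1, push []
Visit 4, push [2]
Visit 2, push []
Visit 6, push [3]
Visit 3, push []

DFS order: [0, 5, 1, 4, 2, 6, 3]


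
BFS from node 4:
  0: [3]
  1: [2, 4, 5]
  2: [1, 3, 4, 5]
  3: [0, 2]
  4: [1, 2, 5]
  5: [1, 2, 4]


Visit 4, enqueue [1, 2, 5]
Visit 1, enqueue []
Visit 2, enqueue [3]
Visit 5, enqueue []
Visit 3, enqueue [0]
Visit 0, enqueue []

BFS order: [4, 1, 2, 5, 3, 0]


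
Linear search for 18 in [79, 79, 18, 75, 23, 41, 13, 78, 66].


i=0: 79!=18
i=1: 79!=18
i=2: 18==18 found!

Found at 2, 3 comps


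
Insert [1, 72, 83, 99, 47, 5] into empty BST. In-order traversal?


Insert 1: root
Insert 72: R from 1
Insert 83: R from 1 -> R from 72
Insert 99: R from 1 -> R from 72 -> R from 83
Insert 47: R from 1 -> L from 72
Insert 5: R from 1 -> L from 72 -> L from 47

In-order: [1, 5, 47, 72, 83, 99]


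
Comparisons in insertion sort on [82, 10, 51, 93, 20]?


Algorithm: insertion sort
Input: [82, 10, 51, 93, 20]
Sorted: [10, 20, 51, 82, 93]

8


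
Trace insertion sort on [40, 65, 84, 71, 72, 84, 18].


Initial: [40, 65, 84, 71, 72, 84, 18]
Insert 65: [40, 65, 84, 71, 72, 84, 18]
Insert 84: [40, 65, 84, 71, 72, 84, 18]
Insert 71: [40, 65, 71, 84, 72, 84, 18]
Insert 72: [40, 65, 71, 72, 84, 84, 18]
Insert 84: [40, 65, 71, 72, 84, 84, 18]
Insert 18: [18, 40, 65, 71, 72, 84, 84]

Sorted: [18, 40, 65, 71, 72, 84, 84]


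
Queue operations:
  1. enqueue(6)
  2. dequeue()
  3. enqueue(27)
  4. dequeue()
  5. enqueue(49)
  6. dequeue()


enqueue(6) -> [6]
dequeue()->6, []
enqueue(27) -> [27]
dequeue()->27, []
enqueue(49) -> [49]
dequeue()->49, []

Final queue: []


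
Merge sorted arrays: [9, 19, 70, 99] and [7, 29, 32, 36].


Take 7 from B
Take 9 from A
Take 19 from A
Take 29 from B
Take 32 from B
Take 36 from B

Merged: [7, 9, 19, 29, 32, 36, 70, 99]


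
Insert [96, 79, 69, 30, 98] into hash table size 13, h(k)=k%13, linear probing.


Insert 96: h=5 -> slot 5
Insert 79: h=1 -> slot 1
Insert 69: h=4 -> slot 4
Insert 30: h=4, 2 probes -> slot 6
Insert 98: h=7 -> slot 7

Table: [None, 79, None, None, 69, 96, 30, 98, None, None, None, None, None]


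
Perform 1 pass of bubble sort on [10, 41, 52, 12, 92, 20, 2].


Initial: [10, 41, 52, 12, 92, 20, 2]
Pass 1: [10, 41, 12, 52, 20, 2, 92] (3 swaps)

After 1 pass: [10, 41, 12, 52, 20, 2, 92]


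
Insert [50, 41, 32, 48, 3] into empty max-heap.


Insert 50: [50]
Insert 41: [50, 41]
Insert 32: [50, 41, 32]
Insert 48: [50, 48, 32, 41]
Insert 3: [50, 48, 32, 41, 3]

Final heap: [50, 48, 32, 41, 3]


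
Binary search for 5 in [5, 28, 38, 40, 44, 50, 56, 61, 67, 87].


Step 1: lo=0, hi=9, mid=4, val=44
Step 2: lo=0, hi=3, mid=1, val=28
Step 3: lo=0, hi=0, mid=0, val=5

Found at index 0


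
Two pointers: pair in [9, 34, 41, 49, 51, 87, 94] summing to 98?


lo=0(9)+hi=6(94)=103
lo=0(9)+hi=5(87)=96
lo=1(34)+hi=5(87)=121
lo=1(34)+hi=4(51)=85
lo=2(41)+hi=4(51)=92
lo=3(49)+hi=4(51)=100

No pair found


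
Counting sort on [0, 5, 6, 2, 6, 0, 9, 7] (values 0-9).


Input: [0, 5, 6, 2, 6, 0, 9, 7]
Counts: [2, 0, 1, 0, 0, 1, 2, 1, 0, 1]

Sorted: [0, 0, 2, 5, 6, 6, 7, 9]


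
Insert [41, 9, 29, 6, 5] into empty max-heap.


Insert 41: [41]
Insert 9: [41, 9]
Insert 29: [41, 9, 29]
Insert 6: [41, 9, 29, 6]
Insert 5: [41, 9, 29, 6, 5]

Final heap: [41, 9, 29, 6, 5]


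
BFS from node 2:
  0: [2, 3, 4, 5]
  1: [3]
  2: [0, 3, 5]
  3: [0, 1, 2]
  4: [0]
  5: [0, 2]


Visit 2, enqueue [0, 3, 5]
Visit 0, enqueue [4]
Visit 3, enqueue [1]
Visit 5, enqueue []
Visit 4, enqueue []
Visit 1, enqueue []

BFS order: [2, 0, 3, 5, 4, 1]


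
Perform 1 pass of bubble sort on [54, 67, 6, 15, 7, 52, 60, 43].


Initial: [54, 67, 6, 15, 7, 52, 60, 43]
Pass 1: [54, 6, 15, 7, 52, 60, 43, 67] (6 swaps)

After 1 pass: [54, 6, 15, 7, 52, 60, 43, 67]


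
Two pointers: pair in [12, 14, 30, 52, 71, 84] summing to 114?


lo=0(12)+hi=5(84)=96
lo=1(14)+hi=5(84)=98
lo=2(30)+hi=5(84)=114

Yes: 30+84=114


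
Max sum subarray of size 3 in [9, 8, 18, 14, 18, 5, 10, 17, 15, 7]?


[0:3]: 35
[1:4]: 40
[2:5]: 50
[3:6]: 37
[4:7]: 33
[5:8]: 32
[6:9]: 42
[7:10]: 39

Max: 50 at [2:5]


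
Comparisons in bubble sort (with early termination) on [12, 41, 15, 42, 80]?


Algorithm: bubble sort (with early termination)
Input: [12, 41, 15, 42, 80]
Sorted: [12, 15, 41, 42, 80]

7


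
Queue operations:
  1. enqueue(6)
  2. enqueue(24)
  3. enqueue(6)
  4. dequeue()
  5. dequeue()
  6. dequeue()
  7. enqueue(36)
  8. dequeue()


enqueue(6) -> [6]
enqueue(24) -> [6, 24]
enqueue(6) -> [6, 24, 6]
dequeue()->6, [24, 6]
dequeue()->24, [6]
dequeue()->6, []
enqueue(36) -> [36]
dequeue()->36, []

Final queue: []


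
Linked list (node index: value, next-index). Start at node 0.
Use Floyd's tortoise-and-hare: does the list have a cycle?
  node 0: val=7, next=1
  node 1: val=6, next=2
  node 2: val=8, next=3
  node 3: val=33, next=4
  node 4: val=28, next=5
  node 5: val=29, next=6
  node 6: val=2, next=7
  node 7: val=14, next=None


Floyd's tortoise (slow, +1) and hare (fast, +2):
  init: slow=0, fast=0
  step 1: slow=1, fast=2
  step 2: slow=2, fast=4
  step 3: slow=3, fast=6
  step 4: fast 6->7->None, no cycle

Cycle: no


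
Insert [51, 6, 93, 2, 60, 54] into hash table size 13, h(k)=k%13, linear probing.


Insert 51: h=12 -> slot 12
Insert 6: h=6 -> slot 6
Insert 93: h=2 -> slot 2
Insert 2: h=2, 1 probes -> slot 3
Insert 60: h=8 -> slot 8
Insert 54: h=2, 2 probes -> slot 4

Table: [None, None, 93, 2, 54, None, 6, None, 60, None, None, None, 51]


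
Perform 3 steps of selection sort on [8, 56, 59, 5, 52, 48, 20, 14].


Initial: [8, 56, 59, 5, 52, 48, 20, 14]
Step 1: min=5 at 3
  Swap: [5, 56, 59, 8, 52, 48, 20, 14]
Step 2: min=8 at 3
  Swap: [5, 8, 59, 56, 52, 48, 20, 14]
Step 3: min=14 at 7
  Swap: [5, 8, 14, 56, 52, 48, 20, 59]

After 3 steps: [5, 8, 14, 56, 52, 48, 20, 59]


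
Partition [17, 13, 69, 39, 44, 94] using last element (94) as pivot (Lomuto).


Pivot: 94
  17 <= 94: advance i (no swap)
  13 <= 94: advance i (no swap)
  69 <= 94: advance i (no swap)
  39 <= 94: advance i (no swap)
  44 <= 94: advance i (no swap)
Place pivot at 5: [17, 13, 69, 39, 44, 94]

Partitioned: [17, 13, 69, 39, 44, 94]


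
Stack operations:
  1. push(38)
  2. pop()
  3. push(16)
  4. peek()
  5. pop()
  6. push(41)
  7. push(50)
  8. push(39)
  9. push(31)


push(38) -> [38]
pop()->38, []
push(16) -> [16]
peek()->16
pop()->16, []
push(41) -> [41]
push(50) -> [41, 50]
push(39) -> [41, 50, 39]
push(31) -> [41, 50, 39, 31]

Final stack: [41, 50, 39, 31]


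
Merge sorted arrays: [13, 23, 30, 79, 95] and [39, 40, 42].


Take 13 from A
Take 23 from A
Take 30 from A
Take 39 from B
Take 40 from B
Take 42 from B

Merged: [13, 23, 30, 39, 40, 42, 79, 95]


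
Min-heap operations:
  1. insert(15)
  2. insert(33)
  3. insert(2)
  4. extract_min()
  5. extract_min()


insert(15) -> [15]
insert(33) -> [15, 33]
insert(2) -> [2, 33, 15]
extract_min()->2, [15, 33]
extract_min()->15, [33]

Final heap: [33]


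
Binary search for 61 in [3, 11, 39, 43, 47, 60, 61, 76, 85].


Step 1: lo=0, hi=8, mid=4, val=47
Step 2: lo=5, hi=8, mid=6, val=61

Found at index 6


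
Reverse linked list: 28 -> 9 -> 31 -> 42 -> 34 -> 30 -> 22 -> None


Step 1: curr=28, set curr.next=prev(None) | reversed so far: 28
Step 2: curr=9, set curr.next=prev(28) | reversed so far: 9 -> 28
Step 3: curr=31, set curr.next=prev(9) | reversed so far: 31 -> 9 -> 28
Step 4: curr=42, set curr.next=prev(31) | reversed so far: 42 -> 31 -> 9 -> 28
Step 5: curr=34, set curr.next=prev(42) | reversed so far: 34 -> 42 -> 31 -> 9 -> 28
Step 6: curr=30, set curr.next=prev(34) | reversed so far: 30 -> 34 -> 42 -> 31 -> 9 -> 28
Step 7: curr=22, set curr.next=prev(30) | reversed so far: 22 -> 30 -> 34 -> 42 -> 31 -> 9 -> 28

22 -> 30 -> 34 -> 42 -> 31 -> 9 -> 28 -> None


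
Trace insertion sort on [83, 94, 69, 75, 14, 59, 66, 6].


Initial: [83, 94, 69, 75, 14, 59, 66, 6]
Insert 94: [83, 94, 69, 75, 14, 59, 66, 6]
Insert 69: [69, 83, 94, 75, 14, 59, 66, 6]
Insert 75: [69, 75, 83, 94, 14, 59, 66, 6]
Insert 14: [14, 69, 75, 83, 94, 59, 66, 6]
Insert 59: [14, 59, 69, 75, 83, 94, 66, 6]
Insert 66: [14, 59, 66, 69, 75, 83, 94, 6]
Insert 6: [6, 14, 59, 66, 69, 75, 83, 94]

Sorted: [6, 14, 59, 66, 69, 75, 83, 94]


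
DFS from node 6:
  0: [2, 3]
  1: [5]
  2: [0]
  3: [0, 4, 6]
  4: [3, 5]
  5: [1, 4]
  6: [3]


Visit 6, push [3]
Visit 3, push [4, 0]
Visit 0, push [2]
Visit 2, push []
Visit 4, push [5]
Visit 5, push [1]
Visit 1, push []

DFS order: [6, 3, 0, 2, 4, 5, 1]


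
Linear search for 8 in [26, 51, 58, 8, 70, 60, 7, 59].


i=0: 26!=8
i=1: 51!=8
i=2: 58!=8
i=3: 8==8 found!

Found at 3, 4 comps


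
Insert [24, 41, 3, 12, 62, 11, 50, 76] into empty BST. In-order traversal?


Insert 24: root
Insert 41: R from 24
Insert 3: L from 24
Insert 12: L from 24 -> R from 3
Insert 62: R from 24 -> R from 41
Insert 11: L from 24 -> R from 3 -> L from 12
Insert 50: R from 24 -> R from 41 -> L from 62
Insert 76: R from 24 -> R from 41 -> R from 62

In-order: [3, 11, 12, 24, 41, 50, 62, 76]


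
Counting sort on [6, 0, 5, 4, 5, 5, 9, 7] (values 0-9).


Input: [6, 0, 5, 4, 5, 5, 9, 7]
Counts: [1, 0, 0, 0, 1, 3, 1, 1, 0, 1]

Sorted: [0, 4, 5, 5, 5, 6, 7, 9]


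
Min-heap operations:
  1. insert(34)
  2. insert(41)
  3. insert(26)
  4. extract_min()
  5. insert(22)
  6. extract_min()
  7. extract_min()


insert(34) -> [34]
insert(41) -> [34, 41]
insert(26) -> [26, 41, 34]
extract_min()->26, [34, 41]
insert(22) -> [22, 41, 34]
extract_min()->22, [34, 41]
extract_min()->34, [41]

Final heap: [41]


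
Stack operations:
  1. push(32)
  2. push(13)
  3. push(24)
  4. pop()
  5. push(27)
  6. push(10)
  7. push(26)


push(32) -> [32]
push(13) -> [32, 13]
push(24) -> [32, 13, 24]
pop()->24, [32, 13]
push(27) -> [32, 13, 27]
push(10) -> [32, 13, 27, 10]
push(26) -> [32, 13, 27, 10, 26]

Final stack: [32, 13, 27, 10, 26]


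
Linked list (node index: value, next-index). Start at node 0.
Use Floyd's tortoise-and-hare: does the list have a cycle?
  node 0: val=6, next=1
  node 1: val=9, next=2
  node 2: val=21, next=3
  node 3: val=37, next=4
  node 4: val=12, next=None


Floyd's tortoise (slow, +1) and hare (fast, +2):
  init: slow=0, fast=0
  step 1: slow=1, fast=2
  step 2: slow=2, fast=4
  step 3: fast -> None, no cycle

Cycle: no


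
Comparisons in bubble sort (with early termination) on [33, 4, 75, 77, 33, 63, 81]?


Algorithm: bubble sort (with early termination)
Input: [33, 4, 75, 77, 33, 63, 81]
Sorted: [4, 33, 33, 63, 75, 77, 81]

15


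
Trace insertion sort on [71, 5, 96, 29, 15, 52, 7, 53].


Initial: [71, 5, 96, 29, 15, 52, 7, 53]
Insert 5: [5, 71, 96, 29, 15, 52, 7, 53]
Insert 96: [5, 71, 96, 29, 15, 52, 7, 53]
Insert 29: [5, 29, 71, 96, 15, 52, 7, 53]
Insert 15: [5, 15, 29, 71, 96, 52, 7, 53]
Insert 52: [5, 15, 29, 52, 71, 96, 7, 53]
Insert 7: [5, 7, 15, 29, 52, 71, 96, 53]
Insert 53: [5, 7, 15, 29, 52, 53, 71, 96]

Sorted: [5, 7, 15, 29, 52, 53, 71, 96]


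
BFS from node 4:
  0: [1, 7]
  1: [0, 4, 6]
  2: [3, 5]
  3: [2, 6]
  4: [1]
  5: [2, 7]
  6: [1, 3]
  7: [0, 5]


Visit 4, enqueue [1]
Visit 1, enqueue [0, 6]
Visit 0, enqueue [7]
Visit 6, enqueue [3]
Visit 7, enqueue [5]
Visit 3, enqueue [2]
Visit 5, enqueue []
Visit 2, enqueue []

BFS order: [4, 1, 0, 6, 7, 3, 5, 2]


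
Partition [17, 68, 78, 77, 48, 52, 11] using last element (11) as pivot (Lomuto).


Pivot: 11
Place pivot at 0: [11, 68, 78, 77, 48, 52, 17]

Partitioned: [11, 68, 78, 77, 48, 52, 17]


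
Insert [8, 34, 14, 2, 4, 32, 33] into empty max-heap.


Insert 8: [8]
Insert 34: [34, 8]
Insert 14: [34, 8, 14]
Insert 2: [34, 8, 14, 2]
Insert 4: [34, 8, 14, 2, 4]
Insert 32: [34, 8, 32, 2, 4, 14]
Insert 33: [34, 8, 33, 2, 4, 14, 32]

Final heap: [34, 8, 33, 2, 4, 14, 32]


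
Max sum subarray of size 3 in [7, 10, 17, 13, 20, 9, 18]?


[0:3]: 34
[1:4]: 40
[2:5]: 50
[3:6]: 42
[4:7]: 47

Max: 50 at [2:5]


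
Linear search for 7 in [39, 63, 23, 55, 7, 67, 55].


i=0: 39!=7
i=1: 63!=7
i=2: 23!=7
i=3: 55!=7
i=4: 7==7 found!

Found at 4, 5 comps


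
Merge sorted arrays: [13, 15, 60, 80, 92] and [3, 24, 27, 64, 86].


Take 3 from B
Take 13 from A
Take 15 from A
Take 24 from B
Take 27 from B
Take 60 from A
Take 64 from B
Take 80 from A
Take 86 from B

Merged: [3, 13, 15, 24, 27, 60, 64, 80, 86, 92]


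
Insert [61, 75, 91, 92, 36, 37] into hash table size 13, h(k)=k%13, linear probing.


Insert 61: h=9 -> slot 9
Insert 75: h=10 -> slot 10
Insert 91: h=0 -> slot 0
Insert 92: h=1 -> slot 1
Insert 36: h=10, 1 probes -> slot 11
Insert 37: h=11, 1 probes -> slot 12

Table: [91, 92, None, None, None, None, None, None, None, 61, 75, 36, 37]
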